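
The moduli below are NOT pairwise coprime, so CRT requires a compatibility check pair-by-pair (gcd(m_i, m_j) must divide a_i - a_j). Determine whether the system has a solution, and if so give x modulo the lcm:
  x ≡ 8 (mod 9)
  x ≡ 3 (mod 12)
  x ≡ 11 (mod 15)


Moduli 9, 12, 15 are not pairwise coprime, so CRT works modulo lcm(m_i) when all pairwise compatibility conditions hold.
Pairwise compatibility: gcd(m_i, m_j) must divide a_i - a_j for every pair.
Merge one congruence at a time:
  Start: x ≡ 8 (mod 9).
  Combine with x ≡ 3 (mod 12): gcd(9, 12) = 3, and 3 - 8 = -5 is NOT divisible by 3.
    ⇒ system is inconsistent (no integer solution).

No solution (the system is inconsistent).


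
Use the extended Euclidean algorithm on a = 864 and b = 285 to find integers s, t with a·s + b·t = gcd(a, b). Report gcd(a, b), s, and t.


Euclidean algorithm on (864, 285) — divide until remainder is 0:
  864 = 3 · 285 + 9
  285 = 31 · 9 + 6
  9 = 1 · 6 + 3
  6 = 2 · 3 + 0
gcd(864, 285) = 3.
Track Bezout coefficients alongside the remainders: start with r₀ = 864 = a·1 + b·0 (s = 1, t = 0) and r₁ = 285 = a·0 + b·1 (s = 0, t = 1); each new remainder r_{k+1} = r_{k-1} − q_k·r_k inherits s_{k+1} = s_{k-1} − q_k·s_k, t_{k+1} = t_{k-1} − q_k·t_k, so r_k = a·s_k + b·t_k at every step:
  q = 3: r = 9, s = 1 − 3·0 = 1, t = 0 − 3·1 = -3  (check: 864·1 + 285·(-3) = 9)
  q = 31: r = 6, s = 0 − 31·1 = -31, t = 1 − 31·(-3) = 94  (check: 864·(-31) + 285·94 = 6)
  q = 1: r = 3, s = 1 − 1·(-31) = 32, t = -3 − 1·94 = -97  (check: 864·32 + 285·(-97) = 3)
The row with r = 3 (the gcd) gives the Bezout coefficients s = 32, t = -97.
Result: 864 · (32) + 285 · (-97) = 3.

gcd(864, 285) = 3; s = 32, t = -97 (check: 864·32 + 285·(-97) = 3).


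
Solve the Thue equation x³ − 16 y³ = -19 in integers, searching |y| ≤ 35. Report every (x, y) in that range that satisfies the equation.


The equation is x³ - 16y³ = -19. For fixed y, x³ = 16·y³ − 19, so a solution requires the RHS to be a perfect cube.
Strategy: iterate y from -35 to 35, compute RHS = 16·y³ − 19, and check whether it is a (positive or negative) perfect cube.
Check small values of y:
  y = 0: RHS = -19 is not a perfect cube.
  y = 1: RHS = -3 is not a perfect cube.
  y = -1: RHS = -35 is not a perfect cube.
  y = 2: RHS = 109 is not a perfect cube.
  y = -2: RHS = -147 is not a perfect cube.
  y = 3: RHS = 413 is not a perfect cube.
  y = -3: RHS = -451 is not a perfect cube.
Continuing the search up to |y| = 35 finds no solutions either.
No (x, y) in the scanned range satisfies the equation.

No integer solutions with |y| ≤ 35.


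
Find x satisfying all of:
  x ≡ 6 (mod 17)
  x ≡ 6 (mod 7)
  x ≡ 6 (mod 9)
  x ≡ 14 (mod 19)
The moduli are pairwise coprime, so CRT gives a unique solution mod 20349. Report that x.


Product of moduli M = 17 · 7 · 9 · 19 = 20349.
Merge one congruence at a time:
  Start: x ≡ 6 (mod 17).
  Combine with x ≡ 6 (mod 7); new modulus lcm = 119.
    Write x = 6 + 17·t and substitute into x ≡ 6 (mod 7): 17·t ≡ 6 − 6 = 0 (mod 7).
    Reduce coefficients mod 7: 3·t ≡ 0 (mod 7).
    The inverse of 3 mod 7 is 5 (since 3·5 = 15 = 2·7 + 1), so t ≡ 5·0 = 0 ≡ 0 (mod 7).
    Then x = 6 + 17·0 = 6, valid modulo lcm(17, 7) = 119: x ≡ 6 (mod 119).
  Combine with x ≡ 6 (mod 9); new modulus lcm = 1071.
    Write x = 6 + 119·t and substitute into x ≡ 6 (mod 9): 119·t ≡ 6 − 6 = 0 (mod 9).
    Reduce coefficients mod 9: 2·t ≡ 0 (mod 9).
    The inverse of 2 mod 9 is 5 (since 2·5 = 10 = 1·9 + 1), so t ≡ 5·0 = 0 ≡ 0 (mod 9).
    Then x = 6 + 119·0 = 6, valid modulo lcm(119, 9) = 1071: x ≡ 6 (mod 1071).
  Combine with x ≡ 14 (mod 19); new modulus lcm = 20349.
    Write x = 6 + 1071·t and substitute into x ≡ 14 (mod 19): 1071·t ≡ 14 − 6 = 8 (mod 19).
    Reduce coefficients mod 19: 7·t ≡ 8 (mod 19).
    The inverse of 7 mod 19 is 11 (since 7·11 = 77 = 4·19 + 1), so t ≡ 11·8 = 88 ≡ 12 (mod 19).
    Then x = 6 + 1071·12 = 12858, valid modulo lcm(1071, 19) = 20349: x ≡ 12858 (mod 20349).
Verify against each original: 12858 mod 17 = 6, 12858 mod 7 = 6, 12858 mod 9 = 6, 12858 mod 19 = 14.

x ≡ 12858 (mod 20349).


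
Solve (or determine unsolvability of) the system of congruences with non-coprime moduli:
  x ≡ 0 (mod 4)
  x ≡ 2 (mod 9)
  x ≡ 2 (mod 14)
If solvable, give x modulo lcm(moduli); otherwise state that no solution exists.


Moduli 4, 9, 14 are not pairwise coprime, so CRT works modulo lcm(m_i) when all pairwise compatibility conditions hold.
Pairwise compatibility: gcd(m_i, m_j) must divide a_i - a_j for every pair.
Merge one congruence at a time:
  Start: x ≡ 0 (mod 4).
  Combine with x ≡ 2 (mod 9): gcd(4, 9) = 1; 2 - 0 = 2, which IS divisible by 1, so compatible.
    Write x = 0 + 4·t and substitute into x ≡ 2 (mod 9): 4·t ≡ 2 − 0 = 2 (mod 9).
    The inverse of 4 mod 9 is 7 (since 4·7 = 28 = 3·9 + 1), so t ≡ 7·2 = 14 ≡ 5 (mod 9).
    Then x = 0 + 4·5 = 20, valid modulo lcm(4, 9) = 36: x ≡ 20 (mod 36).
  Combine with x ≡ 2 (mod 14): gcd(36, 14) = 2; 2 - 20 = -18, which IS divisible by 2, so compatible.
    Write x = 20 + 36·t and substitute into x ≡ 2 (mod 14): 36·t ≡ 2 − 20 = -18 (mod 14).
    Divide the congruence (and modulus) by g = 2: 18·t ≡ -9 (mod 7).
    Reduce coefficients mod 7: 4·t ≡ 5 (mod 7).
    The inverse of 4 mod 7 is 2 (since 4·2 = 8 = 1·7 + 1), so t ≡ 2·5 = 10 ≡ 3 (mod 7).
    Then x = 20 + 36·3 = 128, valid modulo lcm(36, 14) = 252: x ≡ 128 (mod 252).
Verify: 128 mod 4 = 0, 128 mod 9 = 2, 128 mod 14 = 2.

x ≡ 128 (mod 252).


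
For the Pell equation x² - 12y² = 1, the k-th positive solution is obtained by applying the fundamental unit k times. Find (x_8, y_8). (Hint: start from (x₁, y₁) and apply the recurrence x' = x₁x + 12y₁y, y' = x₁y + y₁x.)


Step 1: Find the fundamental solution (x₁, y₁) of x² - 12y² = 1.
  Expand √12 as a continued fraction. a₀ = ⌊√12⌋ = 3; iterate m_{k+1} = d_k·a_k − m_k, d_{k+1} = (12 − m_{k+1}²)/d_k, a_{k+1} = ⌊(a₀ + m_{k+1})/d_{k+1}⌋ (starting m₀ = 0, d₀ = 1), with convergents p_k = a_k·p_{k-1} + p_{k-2}, q_k = a_k·q_{k-1} + q_{k-2} (p₋₁ = 1, q₋₁ = 0):
  k = 0: a₀ = 3; p₀/q₀ = 3/1; p₀² − 12·q₀² = 9 − 12 = -3.
  k = 1: m = 3, d = 3, a = ⌊(3 + 3)/3⌋ = 2; p/q = (2·3 + 1)/(2·1 + 0) = 7/2; p² − 12·q² = 49 − 48 = 1.
  The first convergent with p² − 12·q² = 1 gives the fundamental solution (x₁, y₁) = (7, 2).
Step 2: Apply the recurrence (x_{n+1}, y_{n+1}) = (x₁x_n + 12y₁y_n, x₁y_n + y₁x_n) repeatedly.
  From (x_1, y_1) = (7, 2): x_2 = 7·7 + 12·2·2 = 97; y_2 = 7·2 + 2·7 = 28.
  From (x_2, y_2) = (97, 28): x_3 = 7·97 + 12·2·28 = 1351; y_3 = 7·28 + 2·97 = 390.
  From (x_3, y_3) = (1351, 390): x_4 = 7·1351 + 12·2·390 = 18817; y_4 = 7·390 + 2·1351 = 5432.
  From (x_4, y_4) = (18817, 5432): x_5 = 7·18817 + 12·2·5432 = 262087; y_5 = 7·5432 + 2·18817 = 75658.
  From (x_5, y_5) = (262087, 75658): x_6 = 7·262087 + 12·2·75658 = 3650401; y_6 = 7·75658 + 2·262087 = 1053780.
  From (x_6, y_6) = (3650401, 1053780): x_7 = 7·3650401 + 12·2·1053780 = 50843527; y_7 = 7·1053780 + 2·3650401 = 14677262.
  From (x_7, y_7) = (50843527, 14677262): x_8 = 7·50843527 + 12·2·14677262 = 708158977; y_8 = 7·14677262 + 2·50843527 = 204427888.
Step 3: Verify x_8² - 12·y_8² = 501489136705686529 - 501489136705686528 = 1 (should be 1). ✓

(x_1, y_1) = (7, 2); (x_8, y_8) = (708158977, 204427888).


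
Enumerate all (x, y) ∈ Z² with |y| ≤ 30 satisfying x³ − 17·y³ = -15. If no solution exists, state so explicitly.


The equation is x³ - 17y³ = -15. For fixed y, x³ = 17·y³ − 15, so a solution requires the RHS to be a perfect cube.
Strategy: iterate y from -30 to 30, compute RHS = 17·y³ − 15, and check whether it is a (positive or negative) perfect cube.
Check small values of y:
  y = 0: RHS = -15 is not a perfect cube.
  y = 1: RHS = 2 is not a perfect cube.
  y = -1: RHS = -32 is not a perfect cube.
  y = 2: RHS = 121 is not a perfect cube.
  y = -2: RHS = -151 is not a perfect cube.
  y = 3: RHS = 444 is not a perfect cube.
  y = -3: RHS = -474 is not a perfect cube.
Continuing the search up to |y| = 30 finds no solutions either.
No (x, y) in the scanned range satisfies the equation.

No integer solutions with |y| ≤ 30.


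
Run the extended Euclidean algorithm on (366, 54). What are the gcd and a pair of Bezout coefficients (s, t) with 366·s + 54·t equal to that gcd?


Euclidean algorithm on (366, 54) — divide until remainder is 0:
  366 = 6 · 54 + 42
  54 = 1 · 42 + 12
  42 = 3 · 12 + 6
  12 = 2 · 6 + 0
gcd(366, 54) = 6.
Track Bezout coefficients alongside the remainders: start with r₀ = 366 = a·1 + b·0 (s = 1, t = 0) and r₁ = 54 = a·0 + b·1 (s = 0, t = 1); each new remainder r_{k+1} = r_{k-1} − q_k·r_k inherits s_{k+1} = s_{k-1} − q_k·s_k, t_{k+1} = t_{k-1} − q_k·t_k, so r_k = a·s_k + b·t_k at every step:
  q = 6: r = 42, s = 1 − 6·0 = 1, t = 0 − 6·1 = -6  (check: 366·1 + 54·(-6) = 42)
  q = 1: r = 12, s = 0 − 1·1 = -1, t = 1 − 1·(-6) = 7  (check: 366·(-1) + 54·7 = 12)
  q = 3: r = 6, s = 1 − 3·(-1) = 4, t = -6 − 3·7 = -27  (check: 366·4 + 54·(-27) = 6)
The row with r = 6 (the gcd) gives the Bezout coefficients s = 4, t = -27.
Result: 366 · (4) + 54 · (-27) = 6.

gcd(366, 54) = 6; s = 4, t = -27 (check: 366·4 + 54·(-27) = 6).


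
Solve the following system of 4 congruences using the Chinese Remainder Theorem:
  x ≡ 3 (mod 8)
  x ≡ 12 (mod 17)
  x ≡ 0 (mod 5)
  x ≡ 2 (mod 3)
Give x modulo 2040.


Product of moduli M = 8 · 17 · 5 · 3 = 2040.
Merge one congruence at a time:
  Start: x ≡ 3 (mod 8).
  Combine with x ≡ 12 (mod 17); new modulus lcm = 136.
    Write x = 3 + 8·t and substitute into x ≡ 12 (mod 17): 8·t ≡ 12 − 3 = 9 (mod 17).
    The inverse of 8 mod 17 is 15 (since 8·15 = 120 = 7·17 + 1), so t ≡ 15·9 = 135 ≡ 16 (mod 17).
    Then x = 3 + 8·16 = 131, valid modulo lcm(8, 17) = 136: x ≡ 131 (mod 136).
  Combine with x ≡ 0 (mod 5); new modulus lcm = 680.
    Write x = 131 + 136·t and substitute into x ≡ 0 (mod 5): 136·t ≡ 0 − 131 = -131 (mod 5).
    Reduce coefficients mod 5: 1·t ≡ 4 (mod 5).
    So t ≡ 4 (mod 5).
    Then x = 131 + 136·4 = 675, valid modulo lcm(136, 5) = 680: x ≡ 675 (mod 680).
  Combine with x ≡ 2 (mod 3); new modulus lcm = 2040.
    Write x = 675 + 680·t and substitute into x ≡ 2 (mod 3): 680·t ≡ 2 − 675 = -673 (mod 3).
    Reduce coefficients mod 3: 2·t ≡ 2 (mod 3).
    The inverse of 2 mod 3 is 2 (since 2·2 = 4 = 1·3 + 1), so t ≡ 2·2 = 4 ≡ 1 (mod 3).
    Then x = 675 + 680·1 = 1355, valid modulo lcm(680, 3) = 2040: x ≡ 1355 (mod 2040).
Verify against each original: 1355 mod 8 = 3, 1355 mod 17 = 12, 1355 mod 5 = 0, 1355 mod 3 = 2.

x ≡ 1355 (mod 2040).


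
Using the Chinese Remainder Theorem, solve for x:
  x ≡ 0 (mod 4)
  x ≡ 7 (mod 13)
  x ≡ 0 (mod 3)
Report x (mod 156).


Moduli 4, 13, 3 are pairwise coprime; by CRT there is a unique solution modulo M = 4 · 13 · 3 = 156.
Solve pairwise, accumulating the modulus:
  Start with x ≡ 0 (mod 4).
  Combine with x ≡ 7 (mod 13): since gcd(4, 13) = 1, we get a unique residue mod 52.
    Write x = 0 + 4·t and substitute into x ≡ 7 (mod 13): 4·t ≡ 7 − 0 = 7 (mod 13).
    The inverse of 4 mod 13 is 10 (since 4·10 = 40 = 3·13 + 1), so t ≡ 10·7 = 70 ≡ 5 (mod 13).
    Then x = 0 + 4·5 = 20, valid modulo lcm(4, 13) = 52: x ≡ 20 (mod 52).
  Combine with x ≡ 0 (mod 3): since gcd(52, 3) = 1, we get a unique residue mod 156.
    Write x = 20 + 52·t and substitute into x ≡ 0 (mod 3): 52·t ≡ 0 − 20 = -20 (mod 3).
    Reduce coefficients mod 3: 1·t ≡ 1 (mod 3).
    So t ≡ 1 (mod 3).
    Then x = 20 + 52·1 = 72, valid modulo lcm(52, 3) = 156: x ≡ 72 (mod 156).
Verify: 72 mod 4 = 0 ✓, 72 mod 13 = 7 ✓, 72 mod 3 = 0 ✓.

x ≡ 72 (mod 156).


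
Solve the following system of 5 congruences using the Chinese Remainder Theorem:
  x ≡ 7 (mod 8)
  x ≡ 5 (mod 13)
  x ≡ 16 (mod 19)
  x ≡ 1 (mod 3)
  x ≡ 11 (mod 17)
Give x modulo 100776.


Product of moduli M = 8 · 13 · 19 · 3 · 17 = 100776.
Merge one congruence at a time:
  Start: x ≡ 7 (mod 8).
  Combine with x ≡ 5 (mod 13); new modulus lcm = 104.
    Write x = 7 + 8·t and substitute into x ≡ 5 (mod 13): 8·t ≡ 5 − 7 = -2 (mod 13).
    Reduce coefficients mod 13: 8·t ≡ 11 (mod 13).
    The inverse of 8 mod 13 is 5 (since 8·5 = 40 = 3·13 + 1), so t ≡ 5·11 = 55 ≡ 3 (mod 13).
    Then x = 7 + 8·3 = 31, valid modulo lcm(8, 13) = 104: x ≡ 31 (mod 104).
  Combine with x ≡ 16 (mod 19); new modulus lcm = 1976.
    Write x = 31 + 104·t and substitute into x ≡ 16 (mod 19): 104·t ≡ 16 − 31 = -15 (mod 19).
    Reduce coefficients mod 19: 9·t ≡ 4 (mod 19).
    The inverse of 9 mod 19 is 17 (since 9·17 = 153 = 8·19 + 1), so t ≡ 17·4 = 68 ≡ 11 (mod 19).
    Then x = 31 + 104·11 = 1175, valid modulo lcm(104, 19) = 1976: x ≡ 1175 (mod 1976).
  Combine with x ≡ 1 (mod 3); new modulus lcm = 5928.
    Write x = 1175 + 1976·t and substitute into x ≡ 1 (mod 3): 1976·t ≡ 1 − 1175 = -1174 (mod 3).
    Reduce coefficients mod 3: 2·t ≡ 2 (mod 3).
    The inverse of 2 mod 3 is 2 (since 2·2 = 4 = 1·3 + 1), so t ≡ 2·2 = 4 ≡ 1 (mod 3).
    Then x = 1175 + 1976·1 = 3151, valid modulo lcm(1976, 3) = 5928: x ≡ 3151 (mod 5928).
  Combine with x ≡ 11 (mod 17); new modulus lcm = 100776.
    Write x = 3151 + 5928·t and substitute into x ≡ 11 (mod 17): 5928·t ≡ 11 − 3151 = -3140 (mod 17).
    Reduce coefficients mod 17: 12·t ≡ 5 (mod 17).
    The inverse of 12 mod 17 is 10 (since 12·10 = 120 = 7·17 + 1), so t ≡ 10·5 = 50 ≡ 16 (mod 17).
    Then x = 3151 + 5928·16 = 97999, valid modulo lcm(5928, 17) = 100776: x ≡ 97999 (mod 100776).
Verify against each original: 97999 mod 8 = 7, 97999 mod 13 = 5, 97999 mod 19 = 16, 97999 mod 3 = 1, 97999 mod 17 = 11.

x ≡ 97999 (mod 100776).


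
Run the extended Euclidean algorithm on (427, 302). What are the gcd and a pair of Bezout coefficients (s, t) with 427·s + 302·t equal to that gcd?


Euclidean algorithm on (427, 302) — divide until remainder is 0:
  427 = 1 · 302 + 125
  302 = 2 · 125 + 52
  125 = 2 · 52 + 21
  52 = 2 · 21 + 10
  21 = 2 · 10 + 1
  10 = 10 · 1 + 0
gcd(427, 302) = 1.
Track Bezout coefficients alongside the remainders: start with r₀ = 427 = a·1 + b·0 (s = 1, t = 0) and r₁ = 302 = a·0 + b·1 (s = 0, t = 1); each new remainder r_{k+1} = r_{k-1} − q_k·r_k inherits s_{k+1} = s_{k-1} − q_k·s_k, t_{k+1} = t_{k-1} − q_k·t_k, so r_k = a·s_k + b·t_k at every step:
  q = 1: r = 125, s = 1 − 1·0 = 1, t = 0 − 1·1 = -1  (check: 427·1 + 302·(-1) = 125)
  q = 2: r = 52, s = 0 − 2·1 = -2, t = 1 − 2·(-1) = 3  (check: 427·(-2) + 302·3 = 52)
  q = 2: r = 21, s = 1 − 2·(-2) = 5, t = -1 − 2·3 = -7  (check: 427·5 + 302·(-7) = 21)
  q = 2: r = 10, s = -2 − 2·5 = -12, t = 3 − 2·(-7) = 17  (check: 427·(-12) + 302·17 = 10)
  q = 2: r = 1, s = 5 − 2·(-12) = 29, t = -7 − 2·17 = -41  (check: 427·29 + 302·(-41) = 1)
The row with r = 1 (the gcd) gives the Bezout coefficients s = 29, t = -41.
Result: 427 · (29) + 302 · (-41) = 1.

gcd(427, 302) = 1; s = 29, t = -41 (check: 427·29 + 302·(-41) = 1).


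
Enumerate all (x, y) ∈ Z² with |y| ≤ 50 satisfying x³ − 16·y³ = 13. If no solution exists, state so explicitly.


The equation is x³ - 16y³ = 13. For fixed y, x³ = 16·y³ + 13, so a solution requires the RHS to be a perfect cube.
Strategy: iterate y from -50 to 50, compute RHS = 16·y³ + 13, and check whether it is a (positive or negative) perfect cube.
Check small values of y:
  y = 0: RHS = 13 is not a perfect cube.
  y = 1: RHS = 29 is not a perfect cube.
  y = -1: RHS = -3 is not a perfect cube.
  y = 2: RHS = 141 is not a perfect cube.
  y = -2: RHS = -115 is not a perfect cube.
  y = 3: RHS = 445 is not a perfect cube.
  y = -3: RHS = -419 is not a perfect cube.
Continuing the search up to |y| = 50 finds no solutions either.
No (x, y) in the scanned range satisfies the equation.

No integer solutions with |y| ≤ 50.


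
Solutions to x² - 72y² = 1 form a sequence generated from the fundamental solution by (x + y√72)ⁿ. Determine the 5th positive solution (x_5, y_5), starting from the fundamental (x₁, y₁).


Step 1: Find the fundamental solution (x₁, y₁) of x² - 72y² = 1.
  Expand √72 as a continued fraction. a₀ = ⌊√72⌋ = 8; iterate m_{k+1} = d_k·a_k − m_k, d_{k+1} = (72 − m_{k+1}²)/d_k, a_{k+1} = ⌊(a₀ + m_{k+1})/d_{k+1}⌋ (starting m₀ = 0, d₀ = 1), with convergents p_k = a_k·p_{k-1} + p_{k-2}, q_k = a_k·q_{k-1} + q_{k-2} (p₋₁ = 1, q₋₁ = 0):
  k = 0: a₀ = 8; p₀/q₀ = 8/1; p₀² − 72·q₀² = 64 − 72 = -8.
  k = 1: m = 8, d = 8, a = ⌊(8 + 8)/8⌋ = 2; p/q = (2·8 + 1)/(2·1 + 0) = 17/2; p² − 72·q² = 289 − 288 = 1.
  The first convergent with p² − 72·q² = 1 gives the fundamental solution (x₁, y₁) = (17, 2).
Step 2: Apply the recurrence (x_{n+1}, y_{n+1}) = (x₁x_n + 72y₁y_n, x₁y_n + y₁x_n) repeatedly.
  From (x_1, y_1) = (17, 2): x_2 = 17·17 + 72·2·2 = 577; y_2 = 17·2 + 2·17 = 68.
  From (x_2, y_2) = (577, 68): x_3 = 17·577 + 72·2·68 = 19601; y_3 = 17·68 + 2·577 = 2310.
  From (x_3, y_3) = (19601, 2310): x_4 = 17·19601 + 72·2·2310 = 665857; y_4 = 17·2310 + 2·19601 = 78472.
  From (x_4, y_4) = (665857, 78472): x_5 = 17·665857 + 72·2·78472 = 22619537; y_5 = 17·78472 + 2·665857 = 2665738.
Step 3: Verify x_5² - 72·y_5² = 511643454094369 - 511643454094368 = 1 (should be 1). ✓

(x_1, y_1) = (17, 2); (x_5, y_5) = (22619537, 2665738).


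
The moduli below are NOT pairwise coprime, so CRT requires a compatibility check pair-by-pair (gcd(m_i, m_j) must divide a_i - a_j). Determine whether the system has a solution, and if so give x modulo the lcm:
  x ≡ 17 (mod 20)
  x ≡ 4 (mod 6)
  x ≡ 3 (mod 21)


Moduli 20, 6, 21 are not pairwise coprime, so CRT works modulo lcm(m_i) when all pairwise compatibility conditions hold.
Pairwise compatibility: gcd(m_i, m_j) must divide a_i - a_j for every pair.
Merge one congruence at a time:
  Start: x ≡ 17 (mod 20).
  Combine with x ≡ 4 (mod 6): gcd(20, 6) = 2, and 4 - 17 = -13 is NOT divisible by 2.
    ⇒ system is inconsistent (no integer solution).

No solution (the system is inconsistent).


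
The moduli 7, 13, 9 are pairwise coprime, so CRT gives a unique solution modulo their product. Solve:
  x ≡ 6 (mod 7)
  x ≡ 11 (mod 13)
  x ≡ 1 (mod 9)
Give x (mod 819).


Moduli 7, 13, 9 are pairwise coprime; by CRT there is a unique solution modulo M = 7 · 13 · 9 = 819.
Solve pairwise, accumulating the modulus:
  Start with x ≡ 6 (mod 7).
  Combine with x ≡ 11 (mod 13): since gcd(7, 13) = 1, we get a unique residue mod 91.
    Write x = 6 + 7·t and substitute into x ≡ 11 (mod 13): 7·t ≡ 11 − 6 = 5 (mod 13).
    The inverse of 7 mod 13 is 2 (since 7·2 = 14 = 1·13 + 1), so t ≡ 2·5 = 10 ≡ 10 (mod 13).
    Then x = 6 + 7·10 = 76, valid modulo lcm(7, 13) = 91: x ≡ 76 (mod 91).
  Combine with x ≡ 1 (mod 9): since gcd(91, 9) = 1, we get a unique residue mod 819.
    Write x = 76 + 91·t and substitute into x ≡ 1 (mod 9): 91·t ≡ 1 − 76 = -75 (mod 9).
    Reduce coefficients mod 9: 1·t ≡ 6 (mod 9).
    So t ≡ 6 (mod 9).
    Then x = 76 + 91·6 = 622, valid modulo lcm(91, 9) = 819: x ≡ 622 (mod 819).
Verify: 622 mod 7 = 6 ✓, 622 mod 13 = 11 ✓, 622 mod 9 = 1 ✓.

x ≡ 622 (mod 819).


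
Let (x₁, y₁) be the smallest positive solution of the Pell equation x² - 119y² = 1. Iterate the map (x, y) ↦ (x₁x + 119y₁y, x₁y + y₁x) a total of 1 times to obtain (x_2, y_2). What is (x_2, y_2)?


Step 1: Find the fundamental solution (x₁, y₁) of x² - 119y² = 1.
  Expand √119 as a continued fraction. a₀ = ⌊√119⌋ = 10; iterate m_{k+1} = d_k·a_k − m_k, d_{k+1} = (119 − m_{k+1}²)/d_k, a_{k+1} = ⌊(a₀ + m_{k+1})/d_{k+1}⌋ (starting m₀ = 0, d₀ = 1), with convergents p_k = a_k·p_{k-1} + p_{k-2}, q_k = a_k·q_{k-1} + q_{k-2} (p₋₁ = 1, q₋₁ = 0):
  k = 0: a₀ = 10; p₀/q₀ = 10/1; p₀² − 119·q₀² = 100 − 119 = -19.
  k = 1: m = 10, d = 19, a = ⌊(10 + 10)/19⌋ = 1; p/q = (1·10 + 1)/(1·1 + 0) = 11/1; p² − 119·q² = 121 − 119 = 2.
  k = 2: m = 9, d = 2, a = ⌊(10 + 9)/2⌋ = 9; p/q = (9·11 + 10)/(9·1 + 1) = 109/10; p² − 119·q² = 11881 − 11900 = -19.
  k = 3: m = 9, d = 19, a = ⌊(10 + 9)/19⌋ = 1; p/q = (1·109 + 11)/(1·10 + 1) = 120/11; p² − 119·q² = 14400 − 14399 = 1.
  The first convergent with p² − 119·q² = 1 gives the fundamental solution (x₁, y₁) = (120, 11).
Step 2: Apply the recurrence (x_{n+1}, y_{n+1}) = (x₁x_n + 119y₁y_n, x₁y_n + y₁x_n) repeatedly.
  From (x_1, y_1) = (120, 11): x_2 = 120·120 + 119·11·11 = 28799; y_2 = 120·11 + 11·120 = 2640.
Step 3: Verify x_2² - 119·y_2² = 829382401 - 829382400 = 1 (should be 1). ✓

(x_1, y_1) = (120, 11); (x_2, y_2) = (28799, 2640).


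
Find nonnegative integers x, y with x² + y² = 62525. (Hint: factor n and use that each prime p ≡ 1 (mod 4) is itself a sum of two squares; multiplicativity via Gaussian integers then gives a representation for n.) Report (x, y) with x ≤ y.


Step 1: Factor n = 62525 = 5^2 · 41 · 61.
Step 2: Check the mod-4 condition on each prime factor: 5 ≡ 1 (mod 4), exponent 2; 41 ≡ 1 (mod 4), exponent 1; 61 ≡ 1 (mod 4), exponent 1.
All primes ≡ 3 (mod 4) appear to even exponent (or don't appear), so by the two-squares theorem n IS expressible as a sum of two squares.
Step 3: Build a representation. Group n = k² · m with k = 5 and m = 41 · 61 = 2501 (a product of primes ≡ 1 (mod 4)); a representation of m scales to one of n via (k·x)² + (k·y)² = k²(x² + y²). Each prime p ≡ 1 (mod 4) is itself a sum of two squares; find a² by testing p − a² for a perfect square:
  41: 41 − 1² = 40, 41 − 2² = 37, 41 − 3² = 32, 41 − 4² = 25 = 5² ⇒ 41 = 4² + 5².
  61: 61 − 1² = 60, 61 − 2² = 57, 61 − 3² = 52, 61 − 4² = 45, 61 − 5² = 36 = 6² ⇒ 61 = 5² + 6².
  Combine using the Brahmagupta–Fibonacci identity (a² + b²)(c² + d²) = (ac − bd)² + (ad + bc)² = (ac + bd)² + (ad − bc)²:
  41 · 61 = 2501: from (4² + 5²)(5² + 6²), take (4·5 − 5·6, 4·6 + 5·5) = (20 − 30, 24 + 25) = (-10, 49); dropping signs (only squares matter) gives (10, 49); check 10² + 49² = 100 + 2401 = 2501 ✓.
  Scale by k = 5: (5·10, 5·49) = (50, 245).
Step 4: Order so x ≤ y and verify: 50² + 245² = 2500 + 60025 = 62525 = n. ✓

n = 62525 = 50² + 245² (one valid representation with x ≤ y).


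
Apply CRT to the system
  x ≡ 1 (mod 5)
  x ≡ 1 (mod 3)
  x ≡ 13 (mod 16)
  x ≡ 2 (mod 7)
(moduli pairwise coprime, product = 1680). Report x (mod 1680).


Product of moduli M = 5 · 3 · 16 · 7 = 1680.
Merge one congruence at a time:
  Start: x ≡ 1 (mod 5).
  Combine with x ≡ 1 (mod 3); new modulus lcm = 15.
    Write x = 1 + 5·t and substitute into x ≡ 1 (mod 3): 5·t ≡ 1 − 1 = 0 (mod 3).
    Reduce coefficients mod 3: 2·t ≡ 0 (mod 3).
    The inverse of 2 mod 3 is 2 (since 2·2 = 4 = 1·3 + 1), so t ≡ 2·0 = 0 ≡ 0 (mod 3).
    Then x = 1 + 5·0 = 1, valid modulo lcm(5, 3) = 15: x ≡ 1 (mod 15).
  Combine with x ≡ 13 (mod 16); new modulus lcm = 240.
    Write x = 1 + 15·t and substitute into x ≡ 13 (mod 16): 15·t ≡ 13 − 1 = 12 (mod 16).
    The inverse of 15 mod 16 is 15 (since 15·15 = 225 = 14·16 + 1), so t ≡ 15·12 = 180 ≡ 4 (mod 16).
    Then x = 1 + 15·4 = 61, valid modulo lcm(15, 16) = 240: x ≡ 61 (mod 240).
  Combine with x ≡ 2 (mod 7); new modulus lcm = 1680.
    Write x = 61 + 240·t and substitute into x ≡ 2 (mod 7): 240·t ≡ 2 − 61 = -59 (mod 7).
    Reduce coefficients mod 7: 2·t ≡ 4 (mod 7).
    The inverse of 2 mod 7 is 4 (since 2·4 = 8 = 1·7 + 1), so t ≡ 4·4 = 16 ≡ 2 (mod 7).
    Then x = 61 + 240·2 = 541, valid modulo lcm(240, 7) = 1680: x ≡ 541 (mod 1680).
Verify against each original: 541 mod 5 = 1, 541 mod 3 = 1, 541 mod 16 = 13, 541 mod 7 = 2.

x ≡ 541 (mod 1680).


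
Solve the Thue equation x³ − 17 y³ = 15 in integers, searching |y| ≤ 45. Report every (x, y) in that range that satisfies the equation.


The equation is x³ - 17y³ = 15. For fixed y, x³ = 17·y³ + 15, so a solution requires the RHS to be a perfect cube.
Strategy: iterate y from -45 to 45, compute RHS = 17·y³ + 15, and check whether it is a (positive or negative) perfect cube.
Check small values of y:
  y = 0: RHS = 15 is not a perfect cube.
  y = 1: RHS = 32 is not a perfect cube.
  y = -1: RHS = -2 is not a perfect cube.
  y = 2: RHS = 151 is not a perfect cube.
  y = -2: RHS = -121 is not a perfect cube.
  y = 3: RHS = 474 is not a perfect cube.
  y = -3: RHS = -444 is not a perfect cube.
Continuing the search up to |y| = 45 finds no solutions either.
No (x, y) in the scanned range satisfies the equation.

No integer solutions with |y| ≤ 45.


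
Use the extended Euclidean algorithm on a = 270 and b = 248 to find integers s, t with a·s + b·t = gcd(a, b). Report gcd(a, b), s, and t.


Euclidean algorithm on (270, 248) — divide until remainder is 0:
  270 = 1 · 248 + 22
  248 = 11 · 22 + 6
  22 = 3 · 6 + 4
  6 = 1 · 4 + 2
  4 = 2 · 2 + 0
gcd(270, 248) = 2.
Track Bezout coefficients alongside the remainders: start with r₀ = 270 = a·1 + b·0 (s = 1, t = 0) and r₁ = 248 = a·0 + b·1 (s = 0, t = 1); each new remainder r_{k+1} = r_{k-1} − q_k·r_k inherits s_{k+1} = s_{k-1} − q_k·s_k, t_{k+1} = t_{k-1} − q_k·t_k, so r_k = a·s_k + b·t_k at every step:
  q = 1: r = 22, s = 1 − 1·0 = 1, t = 0 − 1·1 = -1  (check: 270·1 + 248·(-1) = 22)
  q = 11: r = 6, s = 0 − 11·1 = -11, t = 1 − 11·(-1) = 12  (check: 270·(-11) + 248·12 = 6)
  q = 3: r = 4, s = 1 − 3·(-11) = 34, t = -1 − 3·12 = -37  (check: 270·34 + 248·(-37) = 4)
  q = 1: r = 2, s = -11 − 1·34 = -45, t = 12 − 1·(-37) = 49  (check: 270·(-45) + 248·49 = 2)
The row with r = 2 (the gcd) gives the Bezout coefficients s = -45, t = 49.
Result: 270 · (-45) + 248 · (49) = 2.

gcd(270, 248) = 2; s = -45, t = 49 (check: 270·(-45) + 248·49 = 2).


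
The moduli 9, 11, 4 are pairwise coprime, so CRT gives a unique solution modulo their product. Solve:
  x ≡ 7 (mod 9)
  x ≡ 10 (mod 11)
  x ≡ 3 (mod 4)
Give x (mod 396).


Moduli 9, 11, 4 are pairwise coprime; by CRT there is a unique solution modulo M = 9 · 11 · 4 = 396.
Solve pairwise, accumulating the modulus:
  Start with x ≡ 7 (mod 9).
  Combine with x ≡ 10 (mod 11): since gcd(9, 11) = 1, we get a unique residue mod 99.
    Write x = 7 + 9·t and substitute into x ≡ 10 (mod 11): 9·t ≡ 10 − 7 = 3 (mod 11).
    The inverse of 9 mod 11 is 5 (since 9·5 = 45 = 4·11 + 1), so t ≡ 5·3 = 15 ≡ 4 (mod 11).
    Then x = 7 + 9·4 = 43, valid modulo lcm(9, 11) = 99: x ≡ 43 (mod 99).
  Combine with x ≡ 3 (mod 4): since gcd(99, 4) = 1, we get a unique residue mod 396.
    Write x = 43 + 99·t and substitute into x ≡ 3 (mod 4): 99·t ≡ 3 − 43 = -40 (mod 4).
    Reduce coefficients mod 4: 3·t ≡ 0 (mod 4).
    The inverse of 3 mod 4 is 3 (since 3·3 = 9 = 2·4 + 1), so t ≡ 3·0 = 0 ≡ 0 (mod 4).
    Then x = 43 + 99·0 = 43, valid modulo lcm(99, 4) = 396: x ≡ 43 (mod 396).
Verify: 43 mod 9 = 7 ✓, 43 mod 11 = 10 ✓, 43 mod 4 = 3 ✓.

x ≡ 43 (mod 396).


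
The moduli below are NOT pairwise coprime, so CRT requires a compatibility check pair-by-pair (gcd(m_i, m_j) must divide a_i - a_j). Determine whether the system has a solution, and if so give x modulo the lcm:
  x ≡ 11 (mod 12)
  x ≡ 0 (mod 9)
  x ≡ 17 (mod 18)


Moduli 12, 9, 18 are not pairwise coprime, so CRT works modulo lcm(m_i) when all pairwise compatibility conditions hold.
Pairwise compatibility: gcd(m_i, m_j) must divide a_i - a_j for every pair.
Merge one congruence at a time:
  Start: x ≡ 11 (mod 12).
  Combine with x ≡ 0 (mod 9): gcd(12, 9) = 3, and 0 - 11 = -11 is NOT divisible by 3.
    ⇒ system is inconsistent (no integer solution).

No solution (the system is inconsistent).


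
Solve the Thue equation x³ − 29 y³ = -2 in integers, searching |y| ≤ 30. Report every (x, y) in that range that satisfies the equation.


The equation is x³ - 29y³ = -2. For fixed y, x³ = 29·y³ − 2, so a solution requires the RHS to be a perfect cube.
Strategy: iterate y from -30 to 30, compute RHS = 29·y³ − 2, and check whether it is a (positive or negative) perfect cube.
Check small values of y:
  y = 0: RHS = -2 is not a perfect cube.
  y = 1: RHS = 27 = (3)³ ⇒ x = 3 works.
  y = -1: RHS = -31 is not a perfect cube.
  y = 2: RHS = 230 is not a perfect cube.
  y = -2: RHS = -234 is not a perfect cube.
  y = 3: RHS = 781 is not a perfect cube.
  y = -3: RHS = -785 is not a perfect cube.
Continuing the search up to |y| = 30 finds no further solutions beyond those listed.
Collected solutions: (3, 1).

Solutions (with |y| ≤ 30): (3, 1).


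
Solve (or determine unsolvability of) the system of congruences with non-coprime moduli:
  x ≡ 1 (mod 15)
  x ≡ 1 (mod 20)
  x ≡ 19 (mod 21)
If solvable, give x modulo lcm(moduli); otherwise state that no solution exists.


Moduli 15, 20, 21 are not pairwise coprime, so CRT works modulo lcm(m_i) when all pairwise compatibility conditions hold.
Pairwise compatibility: gcd(m_i, m_j) must divide a_i - a_j for every pair.
Merge one congruence at a time:
  Start: x ≡ 1 (mod 15).
  Combine with x ≡ 1 (mod 20): gcd(15, 20) = 5; 1 - 1 = 0, which IS divisible by 5, so compatible.
    Write x = 1 + 15·t and substitute into x ≡ 1 (mod 20): 15·t ≡ 1 − 1 = 0 (mod 20).
    Divide the congruence (and modulus) by g = 5: 3·t ≡ 0 (mod 4).
    The inverse of 3 mod 4 is 3 (since 3·3 = 9 = 2·4 + 1), so t ≡ 3·0 = 0 ≡ 0 (mod 4).
    Then x = 1 + 15·0 = 1, valid modulo lcm(15, 20) = 60: x ≡ 1 (mod 60).
  Combine with x ≡ 19 (mod 21): gcd(60, 21) = 3; 19 - 1 = 18, which IS divisible by 3, so compatible.
    Write x = 1 + 60·t and substitute into x ≡ 19 (mod 21): 60·t ≡ 19 − 1 = 18 (mod 21).
    Divide the congruence (and modulus) by g = 3: 20·t ≡ 6 (mod 7).
    Reduce coefficients mod 7: 6·t ≡ 6 (mod 7).
    The inverse of 6 mod 7 is 6 (since 6·6 = 36 = 5·7 + 1), so t ≡ 6·6 = 36 ≡ 1 (mod 7).
    Then x = 1 + 60·1 = 61, valid modulo lcm(60, 21) = 420: x ≡ 61 (mod 420).
Verify: 61 mod 15 = 1, 61 mod 20 = 1, 61 mod 21 = 19.

x ≡ 61 (mod 420).


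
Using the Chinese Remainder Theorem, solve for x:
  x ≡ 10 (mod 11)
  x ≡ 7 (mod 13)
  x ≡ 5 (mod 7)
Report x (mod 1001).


Moduli 11, 13, 7 are pairwise coprime; by CRT there is a unique solution modulo M = 11 · 13 · 7 = 1001.
Solve pairwise, accumulating the modulus:
  Start with x ≡ 10 (mod 11).
  Combine with x ≡ 7 (mod 13): since gcd(11, 13) = 1, we get a unique residue mod 143.
    Write x = 10 + 11·t and substitute into x ≡ 7 (mod 13): 11·t ≡ 7 − 10 = -3 (mod 13).
    Reduce coefficients mod 13: 11·t ≡ 10 (mod 13).
    The inverse of 11 mod 13 is 6 (since 11·6 = 66 = 5·13 + 1), so t ≡ 6·10 = 60 ≡ 8 (mod 13).
    Then x = 10 + 11·8 = 98, valid modulo lcm(11, 13) = 143: x ≡ 98 (mod 143).
  Combine with x ≡ 5 (mod 7): since gcd(143, 7) = 1, we get a unique residue mod 1001.
    Write x = 98 + 143·t and substitute into x ≡ 5 (mod 7): 143·t ≡ 5 − 98 = -93 (mod 7).
    Reduce coefficients mod 7: 3·t ≡ 5 (mod 7).
    The inverse of 3 mod 7 is 5 (since 3·5 = 15 = 2·7 + 1), so t ≡ 5·5 = 25 ≡ 4 (mod 7).
    Then x = 98 + 143·4 = 670, valid modulo lcm(143, 7) = 1001: x ≡ 670 (mod 1001).
Verify: 670 mod 11 = 10 ✓, 670 mod 13 = 7 ✓, 670 mod 7 = 5 ✓.

x ≡ 670 (mod 1001).


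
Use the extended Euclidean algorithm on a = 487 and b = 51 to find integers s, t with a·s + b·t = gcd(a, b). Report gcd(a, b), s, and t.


Euclidean algorithm on (487, 51) — divide until remainder is 0:
  487 = 9 · 51 + 28
  51 = 1 · 28 + 23
  28 = 1 · 23 + 5
  23 = 4 · 5 + 3
  5 = 1 · 3 + 2
  3 = 1 · 2 + 1
  2 = 2 · 1 + 0
gcd(487, 51) = 1.
Track Bezout coefficients alongside the remainders: start with r₀ = 487 = a·1 + b·0 (s = 1, t = 0) and r₁ = 51 = a·0 + b·1 (s = 0, t = 1); each new remainder r_{k+1} = r_{k-1} − q_k·r_k inherits s_{k+1} = s_{k-1} − q_k·s_k, t_{k+1} = t_{k-1} − q_k·t_k, so r_k = a·s_k + b·t_k at every step:
  q = 9: r = 28, s = 1 − 9·0 = 1, t = 0 − 9·1 = -9  (check: 487·1 + 51·(-9) = 28)
  q = 1: r = 23, s = 0 − 1·1 = -1, t = 1 − 1·(-9) = 10  (check: 487·(-1) + 51·10 = 23)
  q = 1: r = 5, s = 1 − 1·(-1) = 2, t = -9 − 1·10 = -19  (check: 487·2 + 51·(-19) = 5)
  q = 4: r = 3, s = -1 − 4·2 = -9, t = 10 − 4·(-19) = 86  (check: 487·(-9) + 51·86 = 3)
  q = 1: r = 2, s = 2 − 1·(-9) = 11, t = -19 − 1·86 = -105  (check: 487·11 + 51·(-105) = 2)
  q = 1: r = 1, s = -9 − 1·11 = -20, t = 86 − 1·(-105) = 191  (check: 487·(-20) + 51·191 = 1)
The row with r = 1 (the gcd) gives the Bezout coefficients s = -20, t = 191.
Result: 487 · (-20) + 51 · (191) = 1.

gcd(487, 51) = 1; s = -20, t = 191 (check: 487·(-20) + 51·191 = 1).


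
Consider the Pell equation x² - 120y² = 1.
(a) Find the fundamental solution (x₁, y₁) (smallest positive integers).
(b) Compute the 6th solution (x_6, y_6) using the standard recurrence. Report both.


Step 1: Find the fundamental solution (x₁, y₁) of x² - 120y² = 1.
  Expand √120 as a continued fraction. a₀ = ⌊√120⌋ = 10; iterate m_{k+1} = d_k·a_k − m_k, d_{k+1} = (120 − m_{k+1}²)/d_k, a_{k+1} = ⌊(a₀ + m_{k+1})/d_{k+1}⌋ (starting m₀ = 0, d₀ = 1), with convergents p_k = a_k·p_{k-1} + p_{k-2}, q_k = a_k·q_{k-1} + q_{k-2} (p₋₁ = 1, q₋₁ = 0):
  k = 0: a₀ = 10; p₀/q₀ = 10/1; p₀² − 120·q₀² = 100 − 120 = -20.
  k = 1: m = 10, d = 20, a = ⌊(10 + 10)/20⌋ = 1; p/q = (1·10 + 1)/(1·1 + 0) = 11/1; p² − 120·q² = 121 − 120 = 1.
  The first convergent with p² − 120·q² = 1 gives the fundamental solution (x₁, y₁) = (11, 1).
Step 2: Apply the recurrence (x_{n+1}, y_{n+1}) = (x₁x_n + 120y₁y_n, x₁y_n + y₁x_n) repeatedly.
  From (x_1, y_1) = (11, 1): x_2 = 11·11 + 120·1·1 = 241; y_2 = 11·1 + 1·11 = 22.
  From (x_2, y_2) = (241, 22): x_3 = 11·241 + 120·1·22 = 5291; y_3 = 11·22 + 1·241 = 483.
  From (x_3, y_3) = (5291, 483): x_4 = 11·5291 + 120·1·483 = 116161; y_4 = 11·483 + 1·5291 = 10604.
  From (x_4, y_4) = (116161, 10604): x_5 = 11·116161 + 120·1·10604 = 2550251; y_5 = 11·10604 + 1·116161 = 232805.
  From (x_5, y_5) = (2550251, 232805): x_6 = 11·2550251 + 120·1·232805 = 55989361; y_6 = 11·232805 + 1·2550251 = 5111106.
Step 3: Verify x_6² - 120·y_6² = 3134808545188321 - 3134808545188320 = 1 (should be 1). ✓

(x_1, y_1) = (11, 1); (x_6, y_6) = (55989361, 5111106).


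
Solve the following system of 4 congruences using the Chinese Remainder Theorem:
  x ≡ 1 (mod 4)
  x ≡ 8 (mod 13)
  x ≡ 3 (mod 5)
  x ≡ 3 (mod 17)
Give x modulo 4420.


Product of moduli M = 4 · 13 · 5 · 17 = 4420.
Merge one congruence at a time:
  Start: x ≡ 1 (mod 4).
  Combine with x ≡ 8 (mod 13); new modulus lcm = 52.
    Write x = 1 + 4·t and substitute into x ≡ 8 (mod 13): 4·t ≡ 8 − 1 = 7 (mod 13).
    The inverse of 4 mod 13 is 10 (since 4·10 = 40 = 3·13 + 1), so t ≡ 10·7 = 70 ≡ 5 (mod 13).
    Then x = 1 + 4·5 = 21, valid modulo lcm(4, 13) = 52: x ≡ 21 (mod 52).
  Combine with x ≡ 3 (mod 5); new modulus lcm = 260.
    Write x = 21 + 52·t and substitute into x ≡ 3 (mod 5): 52·t ≡ 3 − 21 = -18 (mod 5).
    Reduce coefficients mod 5: 2·t ≡ 2 (mod 5).
    The inverse of 2 mod 5 is 3 (since 2·3 = 6 = 1·5 + 1), so t ≡ 3·2 = 6 ≡ 1 (mod 5).
    Then x = 21 + 52·1 = 73, valid modulo lcm(52, 5) = 260: x ≡ 73 (mod 260).
  Combine with x ≡ 3 (mod 17); new modulus lcm = 4420.
    Write x = 73 + 260·t and substitute into x ≡ 3 (mod 17): 260·t ≡ 3 − 73 = -70 (mod 17).
    Reduce coefficients mod 17: 5·t ≡ 15 (mod 17).
    The inverse of 5 mod 17 is 7 (since 5·7 = 35 = 2·17 + 1), so t ≡ 7·15 = 105 ≡ 3 (mod 17).
    Then x = 73 + 260·3 = 853, valid modulo lcm(260, 17) = 4420: x ≡ 853 (mod 4420).
Verify against each original: 853 mod 4 = 1, 853 mod 13 = 8, 853 mod 5 = 3, 853 mod 17 = 3.

x ≡ 853 (mod 4420).


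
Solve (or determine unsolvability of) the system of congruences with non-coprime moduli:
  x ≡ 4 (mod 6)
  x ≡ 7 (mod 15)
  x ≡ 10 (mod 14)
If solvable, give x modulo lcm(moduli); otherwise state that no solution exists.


Moduli 6, 15, 14 are not pairwise coprime, so CRT works modulo lcm(m_i) when all pairwise compatibility conditions hold.
Pairwise compatibility: gcd(m_i, m_j) must divide a_i - a_j for every pair.
Merge one congruence at a time:
  Start: x ≡ 4 (mod 6).
  Combine with x ≡ 7 (mod 15): gcd(6, 15) = 3; 7 - 4 = 3, which IS divisible by 3, so compatible.
    Write x = 4 + 6·t and substitute into x ≡ 7 (mod 15): 6·t ≡ 7 − 4 = 3 (mod 15).
    Divide the congruence (and modulus) by g = 3: 2·t ≡ 1 (mod 5).
    The inverse of 2 mod 5 is 3 (since 2·3 = 6 = 1·5 + 1), so t ≡ 3·1 = 3 ≡ 3 (mod 5).
    Then x = 4 + 6·3 = 22, valid modulo lcm(6, 15) = 30: x ≡ 22 (mod 30).
  Combine with x ≡ 10 (mod 14): gcd(30, 14) = 2; 10 - 22 = -12, which IS divisible by 2, so compatible.
    Write x = 22 + 30·t and substitute into x ≡ 10 (mod 14): 30·t ≡ 10 − 22 = -12 (mod 14).
    Divide the congruence (and modulus) by g = 2: 15·t ≡ -6 (mod 7).
    Reduce coefficients mod 7: 1·t ≡ 1 (mod 7).
    So t ≡ 1 (mod 7).
    Then x = 22 + 30·1 = 52, valid modulo lcm(30, 14) = 210: x ≡ 52 (mod 210).
Verify: 52 mod 6 = 4, 52 mod 15 = 7, 52 mod 14 = 10.

x ≡ 52 (mod 210).


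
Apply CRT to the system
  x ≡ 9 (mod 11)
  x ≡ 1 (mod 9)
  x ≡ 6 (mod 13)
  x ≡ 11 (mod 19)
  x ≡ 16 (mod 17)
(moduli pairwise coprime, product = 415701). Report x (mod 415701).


Product of moduli M = 11 · 9 · 13 · 19 · 17 = 415701.
Merge one congruence at a time:
  Start: x ≡ 9 (mod 11).
  Combine with x ≡ 1 (mod 9); new modulus lcm = 99.
    Write x = 9 + 11·t and substitute into x ≡ 1 (mod 9): 11·t ≡ 1 − 9 = -8 (mod 9).
    Reduce coefficients mod 9: 2·t ≡ 1 (mod 9).
    The inverse of 2 mod 9 is 5 (since 2·5 = 10 = 1·9 + 1), so t ≡ 5·1 = 5 ≡ 5 (mod 9).
    Then x = 9 + 11·5 = 64, valid modulo lcm(11, 9) = 99: x ≡ 64 (mod 99).
  Combine with x ≡ 6 (mod 13); new modulus lcm = 1287.
    Write x = 64 + 99·t and substitute into x ≡ 6 (mod 13): 99·t ≡ 6 − 64 = -58 (mod 13).
    Reduce coefficients mod 13: 8·t ≡ 7 (mod 13).
    The inverse of 8 mod 13 is 5 (since 8·5 = 40 = 3·13 + 1), so t ≡ 5·7 = 35 ≡ 9 (mod 13).
    Then x = 64 + 99·9 = 955, valid modulo lcm(99, 13) = 1287: x ≡ 955 (mod 1287).
  Combine with x ≡ 11 (mod 19); new modulus lcm = 24453.
    Write x = 955 + 1287·t and substitute into x ≡ 11 (mod 19): 1287·t ≡ 11 − 955 = -944 (mod 19).
    Reduce coefficients mod 19: 14·t ≡ 6 (mod 19).
    The inverse of 14 mod 19 is 15 (since 14·15 = 210 = 11·19 + 1), so t ≡ 15·6 = 90 ≡ 14 (mod 19).
    Then x = 955 + 1287·14 = 18973, valid modulo lcm(1287, 19) = 24453: x ≡ 18973 (mod 24453).
  Combine with x ≡ 16 (mod 17); new modulus lcm = 415701.
    Write x = 18973 + 24453·t and substitute into x ≡ 16 (mod 17): 24453·t ≡ 16 − 18973 = -18957 (mod 17).
    Reduce coefficients mod 17: 7·t ≡ 15 (mod 17).
    The inverse of 7 mod 17 is 5 (since 7·5 = 35 = 2·17 + 1), so t ≡ 5·15 = 75 ≡ 7 (mod 17).
    Then x = 18973 + 24453·7 = 190144, valid modulo lcm(24453, 17) = 415701: x ≡ 190144 (mod 415701).
Verify against each original: 190144 mod 11 = 9, 190144 mod 9 = 1, 190144 mod 13 = 6, 190144 mod 19 = 11, 190144 mod 17 = 16.

x ≡ 190144 (mod 415701).


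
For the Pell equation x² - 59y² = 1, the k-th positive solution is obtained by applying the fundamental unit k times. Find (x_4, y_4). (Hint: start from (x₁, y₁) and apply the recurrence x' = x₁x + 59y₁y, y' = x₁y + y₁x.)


Step 1: Find the fundamental solution (x₁, y₁) of x² - 59y² = 1.
  Expand √59 as a continued fraction. a₀ = ⌊√59⌋ = 7; iterate m_{k+1} = d_k·a_k − m_k, d_{k+1} = (59 − m_{k+1}²)/d_k, a_{k+1} = ⌊(a₀ + m_{k+1})/d_{k+1}⌋ (starting m₀ = 0, d₀ = 1), with convergents p_k = a_k·p_{k-1} + p_{k-2}, q_k = a_k·q_{k-1} + q_{k-2} (p₋₁ = 1, q₋₁ = 0):
  k = 0: a₀ = 7; p₀/q₀ = 7/1; p₀² − 59·q₀² = 49 − 59 = -10.
  k = 1: m = 7, d = 10, a = ⌊(7 + 7)/10⌋ = 1; p/q = (1·7 + 1)/(1·1 + 0) = 8/1; p² − 59·q² = 64 − 59 = 5.
  k = 2: m = 3, d = 5, a = ⌊(7 + 3)/5⌋ = 2; p/q = (2·8 + 7)/(2·1 + 1) = 23/3; p² − 59·q² = 529 − 531 = -2.
  k = 3: m = 7, d = 2, a = ⌊(7 + 7)/2⌋ = 7; p/q = (7·23 + 8)/(7·3 + 1) = 169/22; p² − 59·q² = 28561 − 28556 = 5.
  k = 4: m = 7, d = 5, a = ⌊(7 + 7)/5⌋ = 2; p/q = (2·169 + 23)/(2·22 + 3) = 361/47; p² − 59·q² = 130321 − 130331 = -10.
  k = 5: m = 3, d = 10, a = ⌊(7 + 3)/10⌋ = 1; p/q = (1·361 + 169)/(1·47 + 22) = 530/69; p² − 59·q² = 280900 − 280899 = 1.
  The first convergent with p² − 59·q² = 1 gives the fundamental solution (x₁, y₁) = (530, 69).
Step 2: Apply the recurrence (x_{n+1}, y_{n+1}) = (x₁x_n + 59y₁y_n, x₁y_n + y₁x_n) repeatedly.
  From (x_1, y_1) = (530, 69): x_2 = 530·530 + 59·69·69 = 561799; y_2 = 530·69 + 69·530 = 73140.
  From (x_2, y_2) = (561799, 73140): x_3 = 530·561799 + 59·69·73140 = 595506410; y_3 = 530·73140 + 69·561799 = 77528331.
  From (x_3, y_3) = (595506410, 77528331): x_4 = 530·595506410 + 59·69·77528331 = 631236232801; y_4 = 530·77528331 + 69·595506410 = 82179957720.
Step 3: Verify x_4² - 59·y_4² = 398459181600798268305601 - 398459181600798268305600 = 1 (should be 1). ✓

(x_1, y_1) = (530, 69); (x_4, y_4) = (631236232801, 82179957720).
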